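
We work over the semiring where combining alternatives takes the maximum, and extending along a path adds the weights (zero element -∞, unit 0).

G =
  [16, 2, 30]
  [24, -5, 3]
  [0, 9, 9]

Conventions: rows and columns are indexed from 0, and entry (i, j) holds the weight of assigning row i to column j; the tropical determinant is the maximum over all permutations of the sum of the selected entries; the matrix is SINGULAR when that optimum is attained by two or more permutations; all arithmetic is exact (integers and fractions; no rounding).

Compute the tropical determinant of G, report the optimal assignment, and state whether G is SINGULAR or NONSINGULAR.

σ = (0, 1, 2): 16 + (-5) + 9 = 20
σ = (0, 2, 1): 16 + 3 + 9 = 28
σ = (1, 0, 2): 2 + 24 + 9 = 35
σ = (1, 2, 0): 2 + 3 + 0 = 5
σ = (2, 0, 1): 30 + 24 + 9 = 63
σ = (2, 1, 0): 30 + (-5) + 0 = 25
Optimal value attained by: σ = (2, 0, 1).
Answer: det⊕(G) = 63; verdict: NONSINGULAR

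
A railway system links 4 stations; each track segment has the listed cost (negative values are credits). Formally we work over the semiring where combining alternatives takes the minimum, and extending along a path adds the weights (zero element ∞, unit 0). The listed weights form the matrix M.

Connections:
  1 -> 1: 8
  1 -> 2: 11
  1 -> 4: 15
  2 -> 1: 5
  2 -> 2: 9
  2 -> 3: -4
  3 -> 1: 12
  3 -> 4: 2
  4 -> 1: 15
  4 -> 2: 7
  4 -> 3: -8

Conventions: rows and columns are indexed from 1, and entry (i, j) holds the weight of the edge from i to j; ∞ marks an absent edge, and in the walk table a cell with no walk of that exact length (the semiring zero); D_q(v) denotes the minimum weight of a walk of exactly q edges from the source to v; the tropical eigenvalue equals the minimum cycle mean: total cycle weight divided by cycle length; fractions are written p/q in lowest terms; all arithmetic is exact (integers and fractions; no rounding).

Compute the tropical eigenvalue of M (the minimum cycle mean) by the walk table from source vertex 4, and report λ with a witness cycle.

q=0: [∞, ∞, ∞, 0]
q=1: [15, 7, -8, ∞]
q=2: [4, 16, 3, -6]
q=3: [9, 1, -14, 5]
q=4: [-2, 10, -3, -12]
Optimal cycle mean attained by: cycle 3->4->3, total 2 + (-8), length 2.
Answer: λ = -3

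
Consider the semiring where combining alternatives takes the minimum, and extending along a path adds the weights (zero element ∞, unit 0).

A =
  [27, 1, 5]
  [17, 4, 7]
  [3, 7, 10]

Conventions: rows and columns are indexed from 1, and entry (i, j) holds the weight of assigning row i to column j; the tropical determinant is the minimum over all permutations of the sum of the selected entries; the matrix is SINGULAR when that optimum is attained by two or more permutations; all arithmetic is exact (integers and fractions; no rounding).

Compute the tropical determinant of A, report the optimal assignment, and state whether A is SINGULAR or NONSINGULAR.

σ = (1, 2, 3): 27 + 4 + 10 = 41
σ = (1, 3, 2): 27 + 7 + 7 = 41
σ = (2, 1, 3): 1 + 17 + 10 = 28
σ = (2, 3, 1): 1 + 7 + 3 = 11
σ = (3, 1, 2): 5 + 17 + 7 = 29
σ = (3, 2, 1): 5 + 4 + 3 = 12
Optimal value attained by: σ = (2, 3, 1).
Answer: det⊕(A) = 11; verdict: NONSINGULAR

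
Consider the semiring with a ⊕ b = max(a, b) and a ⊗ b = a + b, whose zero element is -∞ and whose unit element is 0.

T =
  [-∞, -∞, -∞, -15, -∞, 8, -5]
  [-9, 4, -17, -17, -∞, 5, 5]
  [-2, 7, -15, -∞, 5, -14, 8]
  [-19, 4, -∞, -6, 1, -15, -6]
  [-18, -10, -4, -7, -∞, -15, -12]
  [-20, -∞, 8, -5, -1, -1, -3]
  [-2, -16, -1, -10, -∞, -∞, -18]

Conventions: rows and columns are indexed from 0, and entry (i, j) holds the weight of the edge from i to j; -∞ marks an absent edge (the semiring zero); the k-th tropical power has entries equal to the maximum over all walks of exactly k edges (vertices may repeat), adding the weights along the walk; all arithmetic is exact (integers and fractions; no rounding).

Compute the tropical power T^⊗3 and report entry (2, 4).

T^⊗2:
  [-7, -11, 16, 3, 7, 7, 5]
  [3, 8, 13, 0, 4, 9, 9]
  [6, 11, 7, -2, -10, 12, 12]
  [-5, 8, -3, -6, -5, 9, 9]
  [-6, 3, -7, -13, 1, -5, 4]
  [6, 15, 7, -6, 13, -2, 16]
  [-3, 6, -16, -16, 4, 6, 7]
T^⊗3:
  [14, 23, 15, 2, 21, 6, 24]
  [11, 20, 17, 4, 18, 13, 21]
  [10, 15, 20, 7, 12, 16, 16]
  [7, 12, 17, 4, 8, 13, 13]
  [2, 7, 3, -6, -2, 8, 8]
  [14, 19, 15, 6, 12, 20, 20]
  [5, 10, 14, 1, 5, 11, 11]
Key observation: the optimum is the walk 2->6->2->4, with weight 8 + (-1) + 5 = 12.
Optimal value attained by: walk 2->6->2->4.
Answer: (T^⊗3)[2][4] = 12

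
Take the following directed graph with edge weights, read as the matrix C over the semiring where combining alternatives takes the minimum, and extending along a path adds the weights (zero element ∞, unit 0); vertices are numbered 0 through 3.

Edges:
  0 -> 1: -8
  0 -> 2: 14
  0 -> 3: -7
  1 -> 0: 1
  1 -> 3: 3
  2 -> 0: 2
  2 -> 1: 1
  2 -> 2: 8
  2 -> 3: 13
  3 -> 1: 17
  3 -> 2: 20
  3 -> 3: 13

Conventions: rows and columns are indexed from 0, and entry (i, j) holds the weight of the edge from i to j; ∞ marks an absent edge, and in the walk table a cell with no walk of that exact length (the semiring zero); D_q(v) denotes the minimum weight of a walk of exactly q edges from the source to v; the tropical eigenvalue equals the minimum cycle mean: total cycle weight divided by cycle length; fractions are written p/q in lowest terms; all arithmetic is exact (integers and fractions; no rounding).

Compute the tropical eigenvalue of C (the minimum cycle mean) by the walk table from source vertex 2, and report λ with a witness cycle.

q=0: [∞, ∞, 0, ∞]
q=1: [2, 1, 8, 13]
q=2: [2, -6, 16, -5]
q=3: [-5, -6, 15, -5]
q=4: [-5, -13, 9, -12]
Optimal cycle mean attained by: cycle 0->1->0, total (-8) + 1, length 2.
Answer: λ = -7/2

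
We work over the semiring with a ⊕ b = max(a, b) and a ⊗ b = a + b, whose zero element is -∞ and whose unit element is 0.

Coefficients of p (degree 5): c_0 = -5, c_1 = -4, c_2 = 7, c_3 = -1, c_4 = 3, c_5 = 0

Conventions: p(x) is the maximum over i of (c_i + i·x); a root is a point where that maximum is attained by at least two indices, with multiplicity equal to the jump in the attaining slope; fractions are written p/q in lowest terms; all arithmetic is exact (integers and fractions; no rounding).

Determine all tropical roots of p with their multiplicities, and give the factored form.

hull edge (i=0, c=-5) to (i=2, c=7): slope 6, span 2
hull edge (i=2, c=7) to (i=4, c=3): slope -2, span 2
hull edge (i=4, c=3) to (i=5, c=0): slope -3, span 1
Factored form: p(x) = 0 ⊗ (x ⊕ (-6)) ⊗ (x ⊕ (-6)) ⊗ (x ⊕ 2) ⊗ (x ⊕ 2) ⊗ (x ⊕ 3)
Answer: roots = -6 (mult 2), 2 (mult 2), 3 (mult 1)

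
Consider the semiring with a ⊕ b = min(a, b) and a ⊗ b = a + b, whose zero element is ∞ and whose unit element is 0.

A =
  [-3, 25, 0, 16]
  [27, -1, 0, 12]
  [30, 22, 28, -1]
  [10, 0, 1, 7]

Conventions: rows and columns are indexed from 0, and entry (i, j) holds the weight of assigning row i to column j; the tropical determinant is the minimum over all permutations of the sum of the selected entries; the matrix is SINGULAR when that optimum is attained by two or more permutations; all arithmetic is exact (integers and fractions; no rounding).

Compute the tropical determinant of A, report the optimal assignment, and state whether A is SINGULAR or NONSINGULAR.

σ = (0, 1, 2, 3): (-3) + (-1) + 28 + 7 = 31
σ = (0, 1, 3, 2): (-3) + (-1) + (-1) + 1 = -4
σ = (0, 2, 1, 3): (-3) + 0 + 22 + 7 = 26
σ = (0, 2, 3, 1): (-3) + 0 + (-1) + 0 = -4
σ = (0, 3, 1, 2): (-3) + 12 + 22 + 1 = 32
σ = (0, 3, 2, 1): (-3) + 12 + 28 + 0 = 37
σ = (1, 0, 2, 3): 25 + 27 + 28 + 7 = 87
σ = (1, 0, 3, 2): 25 + 27 + (-1) + 1 = 52
σ = (1, 2, 0, 3): 25 + 0 + 30 + 7 = 62
σ = (1, 2, 3, 0): 25 + 0 + (-1) + 10 = 34
σ = (1, 3, 0, 2): 25 + 12 + 30 + 1 = 68
σ = (1, 3, 2, 0): 25 + 12 + 28 + 10 = 75
σ = (2, 0, 1, 3): 0 + 27 + 22 + 7 = 56
σ = (2, 0, 3, 1): 0 + 27 + (-1) + 0 = 26
σ = (2, 1, 0, 3): 0 + (-1) + 30 + 7 = 36
σ = (2, 1, 3, 0): 0 + (-1) + (-1) + 10 = 8
σ = (2, 3, 0, 1): 0 + 12 + 30 + 0 = 42
σ = (2, 3, 1, 0): 0 + 12 + 22 + 10 = 44
σ = (3, 0, 1, 2): 16 + 27 + 22 + 1 = 66
σ = (3, 0, 2, 1): 16 + 27 + 28 + 0 = 71
σ = (3, 1, 0, 2): 16 + (-1) + 30 + 1 = 46
σ = (3, 1, 2, 0): 16 + (-1) + 28 + 10 = 53
σ = (3, 2, 0, 1): 16 + 0 + 30 + 0 = 46
σ = (3, 2, 1, 0): 16 + 0 + 22 + 10 = 48
Optimal value attained by: σ = (0, 1, 3, 2).
Answer: det⊕(A) = -4; verdict: SINGULAR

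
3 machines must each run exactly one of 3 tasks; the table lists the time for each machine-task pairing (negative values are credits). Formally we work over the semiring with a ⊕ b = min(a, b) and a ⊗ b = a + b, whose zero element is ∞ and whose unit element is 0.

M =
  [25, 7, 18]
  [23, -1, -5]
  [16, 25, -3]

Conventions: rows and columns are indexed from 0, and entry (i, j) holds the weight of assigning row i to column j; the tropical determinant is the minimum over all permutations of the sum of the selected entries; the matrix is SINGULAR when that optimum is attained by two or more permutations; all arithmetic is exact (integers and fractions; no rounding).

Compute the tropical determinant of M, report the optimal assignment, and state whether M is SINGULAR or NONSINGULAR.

σ = (0, 1, 2): 25 + (-1) + (-3) = 21
σ = (0, 2, 1): 25 + (-5) + 25 = 45
σ = (1, 0, 2): 7 + 23 + (-3) = 27
σ = (1, 2, 0): 7 + (-5) + 16 = 18
σ = (2, 0, 1): 18 + 23 + 25 = 66
σ = (2, 1, 0): 18 + (-1) + 16 = 33
Optimal value attained by: σ = (1, 2, 0).
Answer: det⊕(M) = 18; verdict: NONSINGULAR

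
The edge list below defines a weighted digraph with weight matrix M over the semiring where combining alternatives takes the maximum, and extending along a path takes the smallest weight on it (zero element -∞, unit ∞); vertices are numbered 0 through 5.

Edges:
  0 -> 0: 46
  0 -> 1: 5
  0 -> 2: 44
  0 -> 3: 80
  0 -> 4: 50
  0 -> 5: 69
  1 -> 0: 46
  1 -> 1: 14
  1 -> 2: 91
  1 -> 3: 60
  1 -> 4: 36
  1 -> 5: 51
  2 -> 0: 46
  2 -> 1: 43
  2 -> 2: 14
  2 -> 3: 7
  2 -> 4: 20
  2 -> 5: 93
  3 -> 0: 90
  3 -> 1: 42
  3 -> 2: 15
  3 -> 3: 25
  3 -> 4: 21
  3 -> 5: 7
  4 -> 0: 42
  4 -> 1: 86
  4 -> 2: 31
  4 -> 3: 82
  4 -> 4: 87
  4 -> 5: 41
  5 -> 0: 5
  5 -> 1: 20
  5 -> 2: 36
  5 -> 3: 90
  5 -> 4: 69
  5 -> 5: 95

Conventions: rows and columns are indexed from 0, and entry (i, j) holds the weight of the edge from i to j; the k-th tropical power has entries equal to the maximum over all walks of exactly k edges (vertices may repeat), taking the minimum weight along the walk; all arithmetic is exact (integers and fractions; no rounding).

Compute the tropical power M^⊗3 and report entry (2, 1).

M^⊗2:
  [80, 50, 44, 69, 69, 69]
  [60, 43, 44, 51, 51, 91]
  [46, 20, 44, 90, 69, 93]
  [46, 25, 44, 80, 50, 69]
  [82, 86, 86, 82, 87, 51]
  [90, 69, 36, 90, 69, 95]
M^⊗3:
  [69, 69, 50, 80, 69, 69]
  [51, 51, 44, 90, 69, 91]
  [90, 69, 44, 90, 69, 93]
  [80, 50, 44, 69, 69, 69]
  [82, 86, 86, 82, 87, 86]
  [90, 69, 69, 90, 69, 95]
Key observation: the optimum is the walk 2->5->4->1, with weight 93 min 69 min 86 = 69.
Optimal value attained by: walk 2->5->4->1.
Answer: (M^⊗3)[2][1] = 69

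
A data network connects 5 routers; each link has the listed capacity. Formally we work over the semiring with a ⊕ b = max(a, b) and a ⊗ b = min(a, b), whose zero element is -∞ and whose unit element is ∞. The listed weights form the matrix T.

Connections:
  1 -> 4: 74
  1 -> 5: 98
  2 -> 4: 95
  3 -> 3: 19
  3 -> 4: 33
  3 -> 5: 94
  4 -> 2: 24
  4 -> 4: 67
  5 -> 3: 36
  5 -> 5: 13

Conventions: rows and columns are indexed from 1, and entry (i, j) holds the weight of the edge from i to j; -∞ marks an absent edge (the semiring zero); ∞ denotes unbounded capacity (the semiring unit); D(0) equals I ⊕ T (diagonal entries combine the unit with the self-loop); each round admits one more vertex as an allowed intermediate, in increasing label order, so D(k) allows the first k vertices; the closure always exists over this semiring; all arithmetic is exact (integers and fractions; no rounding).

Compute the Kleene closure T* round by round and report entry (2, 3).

D(0):
  [∞, -∞, -∞, 74, 98]
  [-∞, ∞, -∞, 95, -∞]
  [-∞, -∞, ∞, 33, 94]
  [-∞, 24, -∞, ∞, -∞]
  [-∞, -∞, 36, -∞, ∞]
D(1):
  [∞, -∞, -∞, 74, 98]
  [-∞, ∞, -∞, 95, -∞]
  [-∞, -∞, ∞, 33, 94]
  [-∞, 24, -∞, ∞, -∞]
  [-∞, -∞, 36, -∞, ∞]
D(2):
  [∞, -∞, -∞, 74, 98]
  [-∞, ∞, -∞, 95, -∞]
  [-∞, -∞, ∞, 33, 94]
  [-∞, 24, -∞, ∞, -∞]
  [-∞, -∞, 36, -∞, ∞]
D(3):
  [∞, -∞, -∞, 74, 98]
  [-∞, ∞, -∞, 95, -∞]
  [-∞, -∞, ∞, 33, 94]
  [-∞, 24, -∞, ∞, -∞]
  [-∞, -∞, 36, 33, ∞]
D(4):
  [∞, 24, -∞, 74, 98]
  [-∞, ∞, -∞, 95, -∞]
  [-∞, 24, ∞, 33, 94]
  [-∞, 24, -∞, ∞, -∞]
  [-∞, 24, 36, 33, ∞]
D(5):
  [∞, 24, 36, 74, 98]
  [-∞, ∞, -∞, 95, -∞]
  [-∞, 24, ∞, 33, 94]
  [-∞, 24, -∞, ∞, -∞]
  [-∞, 24, 36, 33, ∞]
Answer: T*[2][3] = -∞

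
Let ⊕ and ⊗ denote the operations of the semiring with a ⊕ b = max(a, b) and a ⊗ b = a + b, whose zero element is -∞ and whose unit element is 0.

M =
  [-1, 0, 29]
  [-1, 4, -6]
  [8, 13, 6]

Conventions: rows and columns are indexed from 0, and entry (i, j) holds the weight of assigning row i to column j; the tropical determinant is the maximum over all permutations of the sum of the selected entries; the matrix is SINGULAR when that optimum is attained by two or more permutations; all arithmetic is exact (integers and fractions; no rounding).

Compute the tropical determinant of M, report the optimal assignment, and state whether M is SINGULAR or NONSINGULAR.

σ = (0, 1, 2): (-1) + 4 + 6 = 9
σ = (0, 2, 1): (-1) + (-6) + 13 = 6
σ = (1, 0, 2): 0 + (-1) + 6 = 5
σ = (1, 2, 0): 0 + (-6) + 8 = 2
σ = (2, 0, 1): 29 + (-1) + 13 = 41
σ = (2, 1, 0): 29 + 4 + 8 = 41
Optimal value attained by: σ = (2, 0, 1).
Answer: det⊕(M) = 41; verdict: SINGULAR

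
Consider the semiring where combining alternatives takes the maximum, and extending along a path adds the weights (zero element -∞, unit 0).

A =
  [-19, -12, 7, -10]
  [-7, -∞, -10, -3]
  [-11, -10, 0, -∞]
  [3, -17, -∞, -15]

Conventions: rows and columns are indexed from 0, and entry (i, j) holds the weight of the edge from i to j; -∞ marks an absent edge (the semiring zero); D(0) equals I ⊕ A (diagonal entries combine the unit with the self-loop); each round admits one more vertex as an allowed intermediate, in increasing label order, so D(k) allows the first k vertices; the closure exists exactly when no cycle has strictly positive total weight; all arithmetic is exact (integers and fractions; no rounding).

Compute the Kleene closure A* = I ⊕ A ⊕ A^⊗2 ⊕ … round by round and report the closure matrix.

D(0):
  [0, -12, 7, -10]
  [-7, 0, -10, -3]
  [-11, -10, 0, -∞]
  [3, -17, -∞, 0]
D(1):
  [0, -12, 7, -10]
  [-7, 0, 0, -3]
  [-11, -10, 0, -21]
  [3, -9, 10, 0]
D(2):
  [0, -12, 7, -10]
  [-7, 0, 0, -3]
  [-11, -10, 0, -13]
  [3, -9, 10, 0]
D(3):
  [0, -3, 7, -6]
  [-7, 0, 0, -3]
  [-11, -10, 0, -13]
  [3, 0, 10, 0]
D(4):
  [0, -3, 7, -6]
  [0, 0, 7, -3]
  [-10, -10, 0, -13]
  [3, 0, 10, 0]
Answer: A* = [[0, -3, 7, -6], [0, 0, 7, -3], [-10, -10, 0, -13], [3, 0, 10, 0]]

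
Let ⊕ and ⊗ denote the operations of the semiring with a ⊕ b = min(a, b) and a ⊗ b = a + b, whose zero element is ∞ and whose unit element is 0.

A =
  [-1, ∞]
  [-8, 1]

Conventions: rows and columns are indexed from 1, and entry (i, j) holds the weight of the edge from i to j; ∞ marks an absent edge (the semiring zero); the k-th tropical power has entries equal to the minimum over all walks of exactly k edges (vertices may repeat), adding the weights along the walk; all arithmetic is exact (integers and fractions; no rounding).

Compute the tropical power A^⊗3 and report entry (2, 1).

A^⊗2:
  [-2, ∞]
  [-9, 2]
A^⊗3:
  [-3, ∞]
  [-10, 3]
Key observation: the optimum is the walk 2->1->1->1, with weight (-8) + (-1) + (-1) = -10.
Optimal value attained by: walk 2->1->1->1.
Answer: (A^⊗3)[2][1] = -10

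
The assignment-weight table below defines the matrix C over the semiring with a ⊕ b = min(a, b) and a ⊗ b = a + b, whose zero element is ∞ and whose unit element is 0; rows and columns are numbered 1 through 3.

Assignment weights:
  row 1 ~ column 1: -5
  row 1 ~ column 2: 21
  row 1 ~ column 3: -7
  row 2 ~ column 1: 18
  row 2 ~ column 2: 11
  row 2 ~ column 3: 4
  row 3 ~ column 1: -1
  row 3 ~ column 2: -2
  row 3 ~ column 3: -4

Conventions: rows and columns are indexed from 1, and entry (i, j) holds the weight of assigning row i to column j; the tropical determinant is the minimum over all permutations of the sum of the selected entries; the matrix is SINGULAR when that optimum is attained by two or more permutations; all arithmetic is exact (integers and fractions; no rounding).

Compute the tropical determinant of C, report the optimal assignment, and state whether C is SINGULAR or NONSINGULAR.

σ = (1, 2, 3): (-5) + 11 + (-4) = 2
σ = (1, 3, 2): (-5) + 4 + (-2) = -3
σ = (2, 1, 3): 21 + 18 + (-4) = 35
σ = (2, 3, 1): 21 + 4 + (-1) = 24
σ = (3, 1, 2): (-7) + 18 + (-2) = 9
σ = (3, 2, 1): (-7) + 11 + (-1) = 3
Optimal value attained by: σ = (1, 3, 2).
Answer: det⊕(C) = -3; verdict: NONSINGULAR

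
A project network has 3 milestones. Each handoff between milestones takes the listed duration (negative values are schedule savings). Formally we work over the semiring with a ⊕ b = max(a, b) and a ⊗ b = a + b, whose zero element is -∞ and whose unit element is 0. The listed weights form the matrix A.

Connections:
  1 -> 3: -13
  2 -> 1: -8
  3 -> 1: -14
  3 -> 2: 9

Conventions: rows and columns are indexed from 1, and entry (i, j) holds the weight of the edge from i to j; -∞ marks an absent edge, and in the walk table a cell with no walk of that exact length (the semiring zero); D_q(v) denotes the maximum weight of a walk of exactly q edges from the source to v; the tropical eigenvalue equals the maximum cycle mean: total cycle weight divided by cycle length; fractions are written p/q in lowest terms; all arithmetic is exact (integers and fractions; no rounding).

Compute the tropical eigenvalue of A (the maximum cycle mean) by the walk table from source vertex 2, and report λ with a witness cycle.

q=0: [-∞, 0, -∞]
q=1: [-8, -∞, -∞]
q=2: [-∞, -∞, -21]
q=3: [-35, -12, -∞]
Optimal cycle mean attained by: cycle 1->3->2->1, total (-13) + 9 + (-8), length 3.
Answer: λ = -4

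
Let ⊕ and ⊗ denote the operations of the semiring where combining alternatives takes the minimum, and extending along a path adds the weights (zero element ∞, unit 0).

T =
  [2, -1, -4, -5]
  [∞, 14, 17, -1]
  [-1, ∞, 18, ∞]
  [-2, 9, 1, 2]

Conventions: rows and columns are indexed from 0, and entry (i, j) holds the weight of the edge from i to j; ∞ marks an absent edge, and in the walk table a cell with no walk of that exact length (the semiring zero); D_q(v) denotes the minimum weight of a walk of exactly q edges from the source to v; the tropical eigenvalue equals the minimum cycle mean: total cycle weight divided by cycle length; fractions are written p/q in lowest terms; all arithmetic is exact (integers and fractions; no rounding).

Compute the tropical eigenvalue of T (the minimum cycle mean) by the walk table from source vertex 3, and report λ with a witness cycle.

q=0: [∞, ∞, ∞, 0]
q=1: [-2, 9, 1, 2]
q=2: [0, -3, -6, -7]
q=3: [-9, -1, -6, -5]
q=4: [-7, -10, -13, -14]
Optimal cycle mean attained by: cycle 0->3->0, total (-5) + (-2), length 2.
Answer: λ = -7/2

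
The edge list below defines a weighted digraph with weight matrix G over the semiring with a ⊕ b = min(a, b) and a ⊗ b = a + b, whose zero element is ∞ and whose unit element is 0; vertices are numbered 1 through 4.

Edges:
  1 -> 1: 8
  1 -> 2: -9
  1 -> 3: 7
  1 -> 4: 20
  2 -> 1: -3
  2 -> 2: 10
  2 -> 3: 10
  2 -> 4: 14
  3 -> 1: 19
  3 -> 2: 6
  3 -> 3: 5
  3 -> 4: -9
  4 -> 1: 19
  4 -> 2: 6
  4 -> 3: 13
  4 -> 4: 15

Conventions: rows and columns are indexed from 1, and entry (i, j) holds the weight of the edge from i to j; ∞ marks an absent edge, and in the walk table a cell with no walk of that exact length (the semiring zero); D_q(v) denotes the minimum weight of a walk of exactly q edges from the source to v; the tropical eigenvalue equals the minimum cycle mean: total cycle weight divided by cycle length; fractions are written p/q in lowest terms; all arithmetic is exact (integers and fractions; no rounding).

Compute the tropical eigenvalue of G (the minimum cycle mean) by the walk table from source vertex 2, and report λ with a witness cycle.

q=0: [∞, 0, ∞, ∞]
q=1: [-3, 10, 10, 14]
q=2: [5, -12, 4, 1]
q=3: [-15, -4, -2, -5]
q=4: [-7, -24, -8, -11]
Optimal cycle mean attained by: cycle 1->2->1, total (-9) + (-3), length 2.
Answer: λ = -6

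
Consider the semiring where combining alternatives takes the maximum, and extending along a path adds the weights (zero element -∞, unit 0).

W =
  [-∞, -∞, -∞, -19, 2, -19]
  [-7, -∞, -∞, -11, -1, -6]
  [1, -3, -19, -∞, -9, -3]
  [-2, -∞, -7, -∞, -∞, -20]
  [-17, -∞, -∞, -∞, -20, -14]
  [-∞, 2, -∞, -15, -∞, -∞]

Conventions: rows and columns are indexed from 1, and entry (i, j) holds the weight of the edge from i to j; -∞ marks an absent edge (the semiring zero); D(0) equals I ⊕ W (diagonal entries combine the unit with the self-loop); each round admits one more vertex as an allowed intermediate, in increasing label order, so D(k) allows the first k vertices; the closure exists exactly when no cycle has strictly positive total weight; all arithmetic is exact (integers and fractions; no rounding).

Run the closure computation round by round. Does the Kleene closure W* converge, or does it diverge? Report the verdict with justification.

D(0):
  [0, -∞, -∞, -19, 2, -19]
  [-7, 0, -∞, -11, -1, -6]
  [1, -3, 0, -∞, -9, -3]
  [-2, -∞, -7, 0, -∞, -20]
  [-17, -∞, -∞, -∞, 0, -14]
  [-∞, 2, -∞, -15, -∞, 0]
D(1):
  [0, -∞, -∞, -19, 2, -19]
  [-7, 0, -∞, -11, -1, -6]
  [1, -3, 0, -18, 3, -3]
  [-2, -∞, -7, 0, 0, -20]
  [-17, -∞, -∞, -36, 0, -14]
  [-∞, 2, -∞, -15, -∞, 0]
D(2):
  [0, -∞, -∞, -19, 2, -19]
  [-7, 0, -∞, -11, -1, -6]
  [1, -3, 0, -14, 3, -3]
  [-2, -∞, -7, 0, 0, -20]
  [-17, -∞, -∞, -36, 0, -14]
  [-5, 2, -∞, -9, 1, 0]
D(3):
  [0, -∞, -∞, -19, 2, -19]
  [-7, 0, -∞, -11, -1, -6]
  [1, -3, 0, -14, 3, -3]
  [-2, -10, -7, 0, 0, -10]
  [-17, -∞, -∞, -36, 0, -14]
  [-5, 2, -∞, -9, 1, 0]
D(4):
  [0, -29, -26, -19, 2, -19]
  [-7, 0, -18, -11, -1, -6]
  [1, -3, 0, -14, 3, -3]
  [-2, -10, -7, 0, 0, -10]
  [-17, -46, -43, -36, 0, -14]
  [-5, 2, -16, -9, 1, 0]
D(5):
  [0, -29, -26, -19, 2, -12]
  [-7, 0, -18, -11, -1, -6]
  [1, -3, 0, -14, 3, -3]
  [-2, -10, -7, 0, 0, -10]
  [-17, -46, -43, -36, 0, -14]
  [-5, 2, -16, -9, 1, 0]
D(6):
  [0, -10, -26, -19, 2, -12]
  [-7, 0, -18, -11, -1, -6]
  [1, -1, 0, -12, 3, -3]
  [-2, -8, -7, 0, 0, -10]
  [-17, -12, -30, -23, 0, -14]
  [-5, 2, -16, -9, 1, 0]
Key observation: every diagonal entry stays at the unit through all rounds, so no improving cycle exists.
Answer: CONVERGES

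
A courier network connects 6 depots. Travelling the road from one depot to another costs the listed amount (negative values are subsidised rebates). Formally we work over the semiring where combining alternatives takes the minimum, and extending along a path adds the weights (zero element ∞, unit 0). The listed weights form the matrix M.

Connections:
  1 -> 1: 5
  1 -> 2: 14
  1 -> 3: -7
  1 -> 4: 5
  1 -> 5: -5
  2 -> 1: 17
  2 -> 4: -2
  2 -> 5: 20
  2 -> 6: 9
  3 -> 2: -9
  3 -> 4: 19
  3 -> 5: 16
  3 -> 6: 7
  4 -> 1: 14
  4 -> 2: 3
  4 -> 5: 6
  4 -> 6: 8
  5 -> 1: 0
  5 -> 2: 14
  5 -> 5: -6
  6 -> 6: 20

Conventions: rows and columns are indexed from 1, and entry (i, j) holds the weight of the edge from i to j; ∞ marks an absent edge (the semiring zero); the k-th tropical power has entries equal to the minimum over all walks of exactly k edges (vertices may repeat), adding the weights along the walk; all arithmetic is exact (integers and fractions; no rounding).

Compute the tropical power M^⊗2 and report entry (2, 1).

M^⊗2:
  [-5, -16, -2, 10, -11, 0]
  [12, 1, 10, 22, 4, 6]
  [8, 22, ∞, -11, 10, 0]
  [6, 20, 7, 1, 0, 12]
  [-6, 8, -7, 5, -12, 23]
  [∞, ∞, ∞, ∞, ∞, 40]
Key observation: the optimum is the walk 2->4->1, with weight (-2) + 14 = 12.
Optimal value attained by: walk 2->4->1.
Answer: (M^⊗2)[2][1] = 12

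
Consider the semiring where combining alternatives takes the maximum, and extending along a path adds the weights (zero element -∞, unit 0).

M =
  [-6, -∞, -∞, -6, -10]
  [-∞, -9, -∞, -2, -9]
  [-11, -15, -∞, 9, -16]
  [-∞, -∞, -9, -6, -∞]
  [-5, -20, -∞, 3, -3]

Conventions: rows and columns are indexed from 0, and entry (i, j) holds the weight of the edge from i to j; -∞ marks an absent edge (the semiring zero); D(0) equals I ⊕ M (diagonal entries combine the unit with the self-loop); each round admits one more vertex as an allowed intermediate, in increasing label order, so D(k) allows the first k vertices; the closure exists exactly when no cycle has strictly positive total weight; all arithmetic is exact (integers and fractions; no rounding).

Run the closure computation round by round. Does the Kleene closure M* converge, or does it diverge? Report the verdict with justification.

D(0):
  [0, -∞, -∞, -6, -10]
  [-∞, 0, -∞, -2, -9]
  [-11, -15, 0, 9, -16]
  [-∞, -∞, -9, 0, -∞]
  [-5, -20, -∞, 3, 0]
D(1):
  [0, -∞, -∞, -6, -10]
  [-∞, 0, -∞, -2, -9]
  [-11, -15, 0, 9, -16]
  [-∞, -∞, -9, 0, -∞]
  [-5, -20, -∞, 3, 0]
D(2):
  [0, -∞, -∞, -6, -10]
  [-∞, 0, -∞, -2, -9]
  [-11, -15, 0, 9, -16]
  [-∞, -∞, -9, 0, -∞]
  [-5, -20, -∞, 3, 0]
D(3):
  [0, -∞, -∞, -6, -10]
  [-∞, 0, -∞, -2, -9]
  [-11, -15, 0, 9, -16]
  [-20, -24, -9, 0, -25]
  [-5, -20, -∞, 3, 0]
D(4):
  [0, -30, -15, -6, -10]
  [-22, 0, -11, -2, -9]
  [-11, -15, 0, 9, -16]
  [-20, -24, -9, 0, -25]
  [-5, -20, -6, 3, 0]
D(5):
  [0, -30, -15, -6, -10]
  [-14, 0, -11, -2, -9]
  [-11, -15, 0, 9, -16]
  [-20, -24, -9, 0, -25]
  [-5, -20, -6, 3, 0]
Key observation: every diagonal entry stays at the unit through all rounds, so no improving cycle exists.
Answer: CONVERGES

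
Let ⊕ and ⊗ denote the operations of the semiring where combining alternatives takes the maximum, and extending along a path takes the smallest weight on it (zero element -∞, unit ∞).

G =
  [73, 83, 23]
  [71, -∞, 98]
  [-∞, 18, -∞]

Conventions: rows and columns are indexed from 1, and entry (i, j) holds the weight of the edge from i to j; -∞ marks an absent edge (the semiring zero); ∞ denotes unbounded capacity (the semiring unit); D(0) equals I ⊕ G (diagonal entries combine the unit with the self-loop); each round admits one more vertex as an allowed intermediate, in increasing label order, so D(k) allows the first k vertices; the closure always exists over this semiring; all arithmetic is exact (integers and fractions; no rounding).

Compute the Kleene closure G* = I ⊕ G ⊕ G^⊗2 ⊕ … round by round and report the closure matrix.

D(0):
  [∞, 83, 23]
  [71, ∞, 98]
  [-∞, 18, ∞]
D(1):
  [∞, 83, 23]
  [71, ∞, 98]
  [-∞, 18, ∞]
D(2):
  [∞, 83, 83]
  [71, ∞, 98]
  [18, 18, ∞]
D(3):
  [∞, 83, 83]
  [71, ∞, 98]
  [18, 18, ∞]
Answer: G* = [[∞, 83, 83], [71, ∞, 98], [18, 18, ∞]]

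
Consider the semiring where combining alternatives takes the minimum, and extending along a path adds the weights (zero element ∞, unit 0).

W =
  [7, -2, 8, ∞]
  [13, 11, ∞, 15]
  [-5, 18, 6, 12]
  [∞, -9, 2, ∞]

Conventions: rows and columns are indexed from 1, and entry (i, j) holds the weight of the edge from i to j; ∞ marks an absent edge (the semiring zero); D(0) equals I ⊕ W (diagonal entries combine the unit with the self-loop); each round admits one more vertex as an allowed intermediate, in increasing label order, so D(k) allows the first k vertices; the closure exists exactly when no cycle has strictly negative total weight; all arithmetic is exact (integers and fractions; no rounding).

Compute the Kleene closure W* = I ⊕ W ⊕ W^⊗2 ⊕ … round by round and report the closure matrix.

D(0):
  [0, -2, 8, ∞]
  [13, 0, ∞, 15]
  [-5, 18, 0, 12]
  [∞, -9, 2, 0]
D(1):
  [0, -2, 8, ∞]
  [13, 0, 21, 15]
  [-5, -7, 0, 12]
  [∞, -9, 2, 0]
D(2):
  [0, -2, 8, 13]
  [13, 0, 21, 15]
  [-5, -7, 0, 8]
  [4, -9, 2, 0]
D(3):
  [0, -2, 8, 13]
  [13, 0, 21, 15]
  [-5, -7, 0, 8]
  [-3, -9, 2, 0]
D(4):
  [0, -2, 8, 13]
  [12, 0, 17, 15]
  [-5, -7, 0, 8]
  [-3, -9, 2, 0]
Answer: W* = [[0, -2, 8, 13], [12, 0, 17, 15], [-5, -7, 0, 8], [-3, -9, 2, 0]]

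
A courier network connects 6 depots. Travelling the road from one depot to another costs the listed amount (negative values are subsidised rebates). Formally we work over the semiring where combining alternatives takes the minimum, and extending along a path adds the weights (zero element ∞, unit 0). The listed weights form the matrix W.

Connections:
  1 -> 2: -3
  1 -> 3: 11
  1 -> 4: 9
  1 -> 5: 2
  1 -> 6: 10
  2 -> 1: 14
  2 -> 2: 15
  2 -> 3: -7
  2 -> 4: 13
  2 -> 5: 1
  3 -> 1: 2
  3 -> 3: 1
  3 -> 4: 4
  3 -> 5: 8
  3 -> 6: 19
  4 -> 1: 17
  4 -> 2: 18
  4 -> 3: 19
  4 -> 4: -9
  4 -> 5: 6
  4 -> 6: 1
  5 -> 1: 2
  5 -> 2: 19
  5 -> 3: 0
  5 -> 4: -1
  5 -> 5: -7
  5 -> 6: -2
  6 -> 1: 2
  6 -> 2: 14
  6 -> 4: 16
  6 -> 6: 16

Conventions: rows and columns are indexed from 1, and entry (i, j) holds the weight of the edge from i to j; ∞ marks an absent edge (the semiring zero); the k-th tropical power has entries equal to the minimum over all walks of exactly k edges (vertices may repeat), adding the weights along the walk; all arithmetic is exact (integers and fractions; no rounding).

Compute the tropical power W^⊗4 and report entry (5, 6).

W^⊗2:
  [4, 12, -10, 0, -5, 0]
  [-5, 11, -6, -3, -6, -1]
  [3, -1, 2, -5, 1, 5]
  [3, 9, 6, -18, -3, -8]
  [-5, -1, -7, -10, -14, -9]
  [18, -1, 7, 7, 4, 12]
W^⊗3:
  [-8, 1, -9, -9, -12, -7]
  [-4, -8, -6, -12, -13, -8]
  [3, 0, -8, -14, -6, -4]
  [-6, 0, -3, -27, -12, -17]
  [-12, -8, -14, -19, -21, -16]
  [6, 14, -8, -2, -3, 2]
W^⊗4:
  [-10, -11, -12, -18, -19, -14]
  [-11, -7, -15, -21, -20, -15]
  [-6, 0, -7, -23, -13, -13]
  [-15, -9, -12, -36, -21, -26]
  [-19, -15, -21, -28, -28, -23]
  [-6, 3, -7, -11, -10, -5]
Key observation: the optimum is the walk 5->5->5->5->6, with weight (-7) + (-7) + (-7) + (-2) = -23.
Optimal value attained by: walk 5->5->5->5->6.
Answer: (W^⊗4)[5][6] = -23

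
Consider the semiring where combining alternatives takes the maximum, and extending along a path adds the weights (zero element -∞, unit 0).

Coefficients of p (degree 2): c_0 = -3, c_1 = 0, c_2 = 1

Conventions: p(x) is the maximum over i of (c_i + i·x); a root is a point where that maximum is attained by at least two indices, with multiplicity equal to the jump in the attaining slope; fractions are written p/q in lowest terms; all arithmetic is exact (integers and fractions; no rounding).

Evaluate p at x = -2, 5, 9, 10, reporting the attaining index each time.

p(-2) = max(-3+0·(-2)=-3, 0+1·(-2)=-2, 1+2·(-2)=-3) = -2 (attained by i=1)
p(5) = max(-3+0·5=-3, 0+1·5=5, 1+2·5=11) = 11 (attained by i=2)
p(9) = max(-3+0·9=-3, 0+1·9=9, 1+2·9=19) = 19 (attained by i=2)
p(10) = max(-3+0·10=-3, 0+1·10=10, 1+2·10=21) = 21 (attained by i=2)
Answer: p(-2) = -2; p(5) = 11; p(9) = 19; p(10) = 21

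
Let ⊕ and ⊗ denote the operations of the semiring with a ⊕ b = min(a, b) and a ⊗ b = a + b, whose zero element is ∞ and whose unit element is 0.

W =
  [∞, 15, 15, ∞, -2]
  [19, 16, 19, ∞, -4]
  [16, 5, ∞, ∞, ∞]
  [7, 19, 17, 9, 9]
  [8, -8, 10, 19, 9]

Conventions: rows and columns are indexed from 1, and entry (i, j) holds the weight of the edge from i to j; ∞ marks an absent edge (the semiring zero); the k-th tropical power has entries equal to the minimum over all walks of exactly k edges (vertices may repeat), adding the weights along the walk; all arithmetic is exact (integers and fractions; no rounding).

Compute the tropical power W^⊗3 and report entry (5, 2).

W^⊗2:
  [6, -10, 8, 17, 7]
  [4, -12, 6, 15, 5]
  [24, 21, 24, ∞, 1]
  [16, 1, 19, 18, 5]
  [11, 1, 11, 28, -12]
W^⊗3:
  [9, -1, 9, 26, -14]
  [7, -3, 7, 24, -16]
  [9, -7, 11, 20, 10]
  [13, -3, 15, 24, -3]
  [-4, -20, -2, 7, -3]
Key observation: the optimum is the walk 5->2->5->2, with weight (-8) + (-4) + (-8) = -20.
Optimal value attained by: walk 5->2->5->2.
Answer: (W^⊗3)[5][2] = -20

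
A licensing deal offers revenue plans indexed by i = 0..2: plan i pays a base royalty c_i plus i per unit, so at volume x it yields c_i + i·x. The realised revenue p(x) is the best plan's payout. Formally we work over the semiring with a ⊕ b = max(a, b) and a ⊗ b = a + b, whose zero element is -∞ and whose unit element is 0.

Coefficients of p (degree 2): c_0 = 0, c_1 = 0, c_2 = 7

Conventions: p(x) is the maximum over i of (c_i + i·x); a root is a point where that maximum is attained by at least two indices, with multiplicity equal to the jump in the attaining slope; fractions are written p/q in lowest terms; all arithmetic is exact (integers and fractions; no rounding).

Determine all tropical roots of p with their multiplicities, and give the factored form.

hull edge (i=0, c=0) to (i=2, c=7): slope 7/2, span 2
Factored form: p(x) = 7 ⊗ (x ⊕ (-7/2)) ⊗ (x ⊕ (-7/2))
Answer: roots = -7/2 (mult 2)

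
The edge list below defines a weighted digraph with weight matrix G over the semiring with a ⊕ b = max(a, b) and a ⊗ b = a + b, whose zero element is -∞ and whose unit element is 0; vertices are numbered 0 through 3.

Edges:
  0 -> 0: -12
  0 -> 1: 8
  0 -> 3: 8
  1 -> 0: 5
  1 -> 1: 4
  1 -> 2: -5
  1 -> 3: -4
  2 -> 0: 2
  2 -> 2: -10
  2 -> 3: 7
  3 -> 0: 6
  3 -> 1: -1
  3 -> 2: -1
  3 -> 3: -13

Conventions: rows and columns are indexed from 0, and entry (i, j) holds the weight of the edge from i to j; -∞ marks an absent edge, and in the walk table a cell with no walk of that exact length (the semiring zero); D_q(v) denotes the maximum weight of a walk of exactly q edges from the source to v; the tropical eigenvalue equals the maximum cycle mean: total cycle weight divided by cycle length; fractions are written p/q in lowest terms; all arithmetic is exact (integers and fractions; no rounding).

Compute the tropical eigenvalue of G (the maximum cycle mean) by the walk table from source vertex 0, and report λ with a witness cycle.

q=0: [0, -∞, -∞, -∞]
q=1: [-12, 8, -∞, 8]
q=2: [14, 12, 7, 4]
q=3: [17, 22, 7, 22]
q=4: [28, 26, 21, 25]
Optimal cycle mean attained by: cycle 0->3->0, total 8 + 6, length 2.
Answer: λ = 7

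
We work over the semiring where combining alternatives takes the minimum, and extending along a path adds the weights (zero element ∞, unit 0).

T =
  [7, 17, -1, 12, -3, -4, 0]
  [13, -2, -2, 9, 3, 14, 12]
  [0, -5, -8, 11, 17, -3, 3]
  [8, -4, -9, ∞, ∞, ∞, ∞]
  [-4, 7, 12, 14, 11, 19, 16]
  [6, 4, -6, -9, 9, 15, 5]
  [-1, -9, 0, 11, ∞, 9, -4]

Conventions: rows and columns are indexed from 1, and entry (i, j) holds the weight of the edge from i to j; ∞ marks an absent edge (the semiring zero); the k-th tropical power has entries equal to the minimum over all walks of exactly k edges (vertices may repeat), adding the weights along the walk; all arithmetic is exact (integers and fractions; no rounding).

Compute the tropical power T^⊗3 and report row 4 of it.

T^⊗2:
  [-7, -9, -10, -13, 4, -4, -4]
  [-2, -7, -10, 5, 1, -5, 1]
  [-8, -13, -16, -12, -3, -11, -5]
  [-9, -14, -17, 2, -1, -12, -6]
  [3, 5, -5, 8, -7, -8, -4]
  [-6, -13, -18, 5, 3, -9, -3]
  [-5, -13, -11, 0, -6, -5, -8]
T^⊗3:
  [-10, -17, -22, -13, -10, -13, -8]
  [-10, -15, -18, -14, -5, -13, -7]
  [-16, -21, -24, -20, -11, -19, -13]
  [-17, -22, -25, -21, -12, -20, -14]
  [-11, -13, -14, -17, 0, -8, -8]
  [-18, -23, -26, -18, -10, -21, -15]
  [-11, -17, -19, -14, -10, -14, -12]
Answer: row 4 of T^⊗3 = [-17, -22, -25, -21, -12, -20, -14]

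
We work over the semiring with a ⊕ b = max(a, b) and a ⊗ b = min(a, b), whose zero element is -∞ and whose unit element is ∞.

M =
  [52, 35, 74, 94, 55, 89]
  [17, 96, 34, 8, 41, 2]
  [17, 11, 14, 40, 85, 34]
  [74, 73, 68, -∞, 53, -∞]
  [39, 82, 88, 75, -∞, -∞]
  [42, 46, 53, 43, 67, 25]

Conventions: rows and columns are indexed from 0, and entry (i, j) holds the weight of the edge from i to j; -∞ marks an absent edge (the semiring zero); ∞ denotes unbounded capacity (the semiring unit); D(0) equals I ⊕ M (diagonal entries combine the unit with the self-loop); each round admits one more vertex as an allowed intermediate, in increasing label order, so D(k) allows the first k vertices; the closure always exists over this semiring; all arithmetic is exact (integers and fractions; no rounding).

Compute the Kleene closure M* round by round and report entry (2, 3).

D(0):
  [∞, 35, 74, 94, 55, 89]
  [17, ∞, 34, 8, 41, 2]
  [17, 11, ∞, 40, 85, 34]
  [74, 73, 68, ∞, 53, -∞]
  [39, 82, 88, 75, ∞, -∞]
  [42, 46, 53, 43, 67, ∞]
D(1):
  [∞, 35, 74, 94, 55, 89]
  [17, ∞, 34, 17, 41, 17]
  [17, 17, ∞, 40, 85, 34]
  [74, 73, 74, ∞, 55, 74]
  [39, 82, 88, 75, ∞, 39]
  [42, 46, 53, 43, 67, ∞]
D(2):
  [∞, 35, 74, 94, 55, 89]
  [17, ∞, 34, 17, 41, 17]
  [17, 17, ∞, 40, 85, 34]
  [74, 73, 74, ∞, 55, 74]
  [39, 82, 88, 75, ∞, 39]
  [42, 46, 53, 43, 67, ∞]
D(3):
  [∞, 35, 74, 94, 74, 89]
  [17, ∞, 34, 34, 41, 34]
  [17, 17, ∞, 40, 85, 34]
  [74, 73, 74, ∞, 74, 74]
  [39, 82, 88, 75, ∞, 39]
  [42, 46, 53, 43, 67, ∞]
D(4):
  [∞, 73, 74, 94, 74, 89]
  [34, ∞, 34, 34, 41, 34]
  [40, 40, ∞, 40, 85, 40]
  [74, 73, 74, ∞, 74, 74]
  [74, 82, 88, 75, ∞, 74]
  [43, 46, 53, 43, 67, ∞]
D(5):
  [∞, 74, 74, 94, 74, 89]
  [41, ∞, 41, 41, 41, 41]
  [74, 82, ∞, 75, 85, 74]
  [74, 74, 74, ∞, 74, 74]
  [74, 82, 88, 75, ∞, 74]
  [67, 67, 67, 67, 67, ∞]
D(6):
  [∞, 74, 74, 94, 74, 89]
  [41, ∞, 41, 41, 41, 41]
  [74, 82, ∞, 75, 85, 74]
  [74, 74, 74, ∞, 74, 74]
  [74, 82, 88, 75, ∞, 74]
  [67, 67, 67, 67, 67, ∞]
Answer: M*[2][3] = 75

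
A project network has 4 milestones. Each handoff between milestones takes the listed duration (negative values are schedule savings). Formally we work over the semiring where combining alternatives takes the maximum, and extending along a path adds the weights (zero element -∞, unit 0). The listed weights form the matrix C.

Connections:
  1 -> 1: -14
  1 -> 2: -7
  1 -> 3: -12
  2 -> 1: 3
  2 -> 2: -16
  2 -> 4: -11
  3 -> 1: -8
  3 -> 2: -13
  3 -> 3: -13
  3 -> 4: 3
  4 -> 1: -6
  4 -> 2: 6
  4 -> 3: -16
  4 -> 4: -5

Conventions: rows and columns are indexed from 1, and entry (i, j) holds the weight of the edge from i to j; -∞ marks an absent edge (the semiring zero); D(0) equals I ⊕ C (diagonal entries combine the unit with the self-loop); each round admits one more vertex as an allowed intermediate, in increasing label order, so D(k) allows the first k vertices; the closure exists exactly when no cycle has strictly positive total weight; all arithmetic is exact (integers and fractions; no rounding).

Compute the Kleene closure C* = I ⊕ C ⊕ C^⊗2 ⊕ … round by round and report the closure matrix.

D(0):
  [0, -7, -12, -∞]
  [3, 0, -∞, -11]
  [-8, -13, 0, 3]
  [-6, 6, -16, 0]
D(1):
  [0, -7, -12, -∞]
  [3, 0, -9, -11]
  [-8, -13, 0, 3]
  [-6, 6, -16, 0]
D(2):
  [0, -7, -12, -18]
  [3, 0, -9, -11]
  [-8, -13, 0, 3]
  [9, 6, -3, 0]
D(3):
  [0, -7, -12, -9]
  [3, 0, -9, -6]
  [-8, -13, 0, 3]
  [9, 6, -3, 0]
D(4):
  [0, -3, -12, -9]
  [3, 0, -9, -6]
  [12, 9, 0, 3]
  [9, 6, -3, 0]
Answer: C* = [[0, -3, -12, -9], [3, 0, -9, -6], [12, 9, 0, 3], [9, 6, -3, 0]]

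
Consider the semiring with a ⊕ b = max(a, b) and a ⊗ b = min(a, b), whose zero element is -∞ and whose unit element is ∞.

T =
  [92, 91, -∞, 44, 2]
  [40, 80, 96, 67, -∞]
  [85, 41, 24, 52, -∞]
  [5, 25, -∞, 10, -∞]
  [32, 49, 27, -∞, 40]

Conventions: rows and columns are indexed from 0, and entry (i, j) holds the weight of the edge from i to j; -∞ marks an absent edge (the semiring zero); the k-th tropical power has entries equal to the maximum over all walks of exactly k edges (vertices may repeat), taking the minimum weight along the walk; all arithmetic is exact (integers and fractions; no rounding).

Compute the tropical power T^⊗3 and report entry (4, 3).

T^⊗2:
  [92, 91, 91, 67, 2]
  [85, 80, 80, 67, 2]
  [85, 85, 41, 44, 2]
  [25, 25, 25, 25, 2]
  [40, 49, 49, 49, 40]
T^⊗3:
  [92, 91, 91, 67, 2]
  [85, 85, 80, 67, 2]
  [85, 85, 85, 67, 2]
  [25, 25, 25, 25, 2]
  [49, 49, 49, 49, 40]
Key observation: the optimum is the walk 4->1->1->3, with weight 49 min 80 min 67 = 49.
Optimal value attained by: walk 4->1->1->3.
Answer: (T^⊗3)[4][3] = 49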